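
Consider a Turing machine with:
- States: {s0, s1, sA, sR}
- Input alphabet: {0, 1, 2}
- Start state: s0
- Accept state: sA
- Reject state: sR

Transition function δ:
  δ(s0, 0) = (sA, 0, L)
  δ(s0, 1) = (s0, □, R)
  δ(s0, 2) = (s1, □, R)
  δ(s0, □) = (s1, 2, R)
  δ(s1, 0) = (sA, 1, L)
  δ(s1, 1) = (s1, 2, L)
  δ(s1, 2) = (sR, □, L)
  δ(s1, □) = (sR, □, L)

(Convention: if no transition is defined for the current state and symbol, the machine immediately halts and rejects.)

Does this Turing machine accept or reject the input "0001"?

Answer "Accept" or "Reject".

Execution trace:
Initial: [s0]0001
Step 1: δ(s0, 0) = (sA, 0, L) → [sA]□0001

The machine reaches the accept state sA and halts.

Answer: Accept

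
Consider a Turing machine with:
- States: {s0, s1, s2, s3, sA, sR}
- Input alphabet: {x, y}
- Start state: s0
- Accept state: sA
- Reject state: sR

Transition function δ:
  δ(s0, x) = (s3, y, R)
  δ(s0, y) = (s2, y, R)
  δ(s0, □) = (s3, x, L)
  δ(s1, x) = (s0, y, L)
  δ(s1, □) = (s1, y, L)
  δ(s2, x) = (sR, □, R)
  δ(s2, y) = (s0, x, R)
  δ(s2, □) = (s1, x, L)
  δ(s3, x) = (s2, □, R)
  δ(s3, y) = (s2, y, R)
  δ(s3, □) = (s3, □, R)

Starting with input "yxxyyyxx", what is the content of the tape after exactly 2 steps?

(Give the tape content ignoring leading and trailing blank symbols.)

Execution trace:
Initial: [s0]yxxyyyxx
Step 1: δ(s0, y) = (s2, y, R) → y[s2]xxyyyxx
Step 2: δ(s2, x) = (sR, □, R) → y□[sR]xyyyxx

The machine reaches the reject state sR and halts.

After 2 steps, the tape (ignoring leading/trailing blanks) is: y□xyyyxx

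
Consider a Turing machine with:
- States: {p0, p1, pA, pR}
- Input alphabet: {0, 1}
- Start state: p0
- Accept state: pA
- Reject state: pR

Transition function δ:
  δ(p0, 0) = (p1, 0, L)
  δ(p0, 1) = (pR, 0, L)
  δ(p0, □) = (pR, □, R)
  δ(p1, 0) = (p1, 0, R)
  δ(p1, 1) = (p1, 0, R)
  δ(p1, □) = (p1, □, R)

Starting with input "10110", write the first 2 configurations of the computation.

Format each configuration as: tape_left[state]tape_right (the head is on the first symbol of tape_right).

Transitions applied:
Step 1: δ(p0, 1) = (pR, 0, L)

The first 2 configurations are:
[p0]10110 ⊢ [pR]□00110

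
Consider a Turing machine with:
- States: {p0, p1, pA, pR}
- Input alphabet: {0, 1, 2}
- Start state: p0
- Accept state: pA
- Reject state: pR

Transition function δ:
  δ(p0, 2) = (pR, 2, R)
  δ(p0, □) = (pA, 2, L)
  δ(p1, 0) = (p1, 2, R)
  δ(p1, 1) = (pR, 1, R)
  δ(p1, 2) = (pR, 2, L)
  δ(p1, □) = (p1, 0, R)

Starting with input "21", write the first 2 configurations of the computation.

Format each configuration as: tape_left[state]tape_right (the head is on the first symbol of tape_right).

Transitions applied:
Step 1: δ(p0, 2) = (pR, 2, R)

The first 2 configurations are:
[p0]21 ⊢ 2[pR]1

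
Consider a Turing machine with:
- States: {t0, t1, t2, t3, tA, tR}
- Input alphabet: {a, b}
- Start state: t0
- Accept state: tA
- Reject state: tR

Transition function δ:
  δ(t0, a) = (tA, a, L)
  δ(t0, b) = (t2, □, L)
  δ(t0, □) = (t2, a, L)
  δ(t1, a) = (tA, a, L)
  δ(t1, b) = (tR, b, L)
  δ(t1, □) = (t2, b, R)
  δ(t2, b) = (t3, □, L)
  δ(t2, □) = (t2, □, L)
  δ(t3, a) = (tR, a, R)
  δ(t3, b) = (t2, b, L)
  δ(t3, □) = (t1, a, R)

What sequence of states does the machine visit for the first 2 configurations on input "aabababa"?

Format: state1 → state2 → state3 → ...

Execution trace:
Initial: [t0]aabababa
Step 1: δ(t0, a) = (tA, a, L) → [tA]□aabababa

The machine reaches the accept state tA and halts.

State sequence: t0 → tA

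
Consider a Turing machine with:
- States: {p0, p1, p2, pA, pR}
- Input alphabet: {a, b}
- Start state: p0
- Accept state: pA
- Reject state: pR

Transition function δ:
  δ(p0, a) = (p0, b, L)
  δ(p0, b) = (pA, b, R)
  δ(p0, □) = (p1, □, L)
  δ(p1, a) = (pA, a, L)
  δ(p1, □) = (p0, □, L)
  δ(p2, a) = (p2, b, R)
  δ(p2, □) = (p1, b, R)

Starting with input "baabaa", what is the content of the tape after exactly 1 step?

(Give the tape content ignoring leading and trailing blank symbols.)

Execution trace:
Initial: [p0]baabaa
Step 1: δ(p0, b) = (pA, b, R) → b[pA]aabaa

The machine reaches the accept state pA and halts.

After 1 step, the tape (ignoring leading/trailing blanks) is: baabaa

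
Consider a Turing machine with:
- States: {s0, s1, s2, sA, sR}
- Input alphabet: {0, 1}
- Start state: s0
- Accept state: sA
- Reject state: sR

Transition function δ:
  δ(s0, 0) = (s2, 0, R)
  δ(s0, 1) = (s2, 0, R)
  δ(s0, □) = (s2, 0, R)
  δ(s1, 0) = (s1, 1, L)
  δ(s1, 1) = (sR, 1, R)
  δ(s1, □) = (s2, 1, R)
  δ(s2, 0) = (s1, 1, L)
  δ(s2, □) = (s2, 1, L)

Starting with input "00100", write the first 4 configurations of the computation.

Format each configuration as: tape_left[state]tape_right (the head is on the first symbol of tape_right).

Transitions applied:
Step 1: δ(s0, 0) = (s2, 0, R)
Step 2: δ(s2, 0) = (s1, 1, L)
Step 3: δ(s1, 0) = (s1, 1, L)

The first 4 configurations are:
[s0]00100 ⊢ 0[s2]0100 ⊢ [s1]01100 ⊢ [s1]□11100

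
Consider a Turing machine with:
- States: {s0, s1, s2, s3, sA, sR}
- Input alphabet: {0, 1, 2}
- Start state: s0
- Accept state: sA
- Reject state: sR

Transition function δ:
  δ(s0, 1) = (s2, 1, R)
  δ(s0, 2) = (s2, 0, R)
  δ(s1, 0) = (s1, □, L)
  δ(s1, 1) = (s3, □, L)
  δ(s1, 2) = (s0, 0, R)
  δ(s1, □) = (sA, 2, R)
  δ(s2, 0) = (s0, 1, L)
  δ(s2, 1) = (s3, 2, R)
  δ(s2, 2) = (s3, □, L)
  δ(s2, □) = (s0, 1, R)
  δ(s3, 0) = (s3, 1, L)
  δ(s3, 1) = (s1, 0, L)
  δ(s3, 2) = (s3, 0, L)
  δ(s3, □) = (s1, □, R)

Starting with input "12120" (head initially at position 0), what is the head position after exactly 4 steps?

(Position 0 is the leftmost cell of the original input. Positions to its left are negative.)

Execution trace (head position shown):
Step 0: [s0]12120  (head at position 0)
Step 1: move right → 1[s2]2120  (head at position 1)
Step 2: move left → [s3]1□120  (head at position 0)
Step 3: move left → [s1]□0□120  (head at position -1)
Step 4: move right → 2[sA]0□120  (head at position 0)

After 4 steps, the head is at position 0.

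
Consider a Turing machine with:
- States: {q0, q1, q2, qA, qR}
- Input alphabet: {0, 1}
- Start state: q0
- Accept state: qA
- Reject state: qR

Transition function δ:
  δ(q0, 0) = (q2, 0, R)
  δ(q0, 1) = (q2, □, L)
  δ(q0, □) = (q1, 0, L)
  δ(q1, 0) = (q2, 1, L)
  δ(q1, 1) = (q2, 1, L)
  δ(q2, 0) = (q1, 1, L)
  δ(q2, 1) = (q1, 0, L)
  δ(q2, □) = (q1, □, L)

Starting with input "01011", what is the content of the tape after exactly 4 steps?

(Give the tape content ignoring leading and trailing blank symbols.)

Execution trace:
Initial: [q0]01011
Step 1: δ(q0, 0) = (q2, 0, R) → 0[q2]1011
Step 2: δ(q2, 1) = (q1, 0, L) → [q1]00011
Step 3: δ(q1, 0) = (q2, 1, L) → [q2]□10011
Step 4: δ(q2, □) = (q1, □, L) → [q1]□□10011

No transition is defined for δ(q1, □). By convention the machine halts and rejects.

After 4 steps, the tape (ignoring leading/trailing blanks) is: 10011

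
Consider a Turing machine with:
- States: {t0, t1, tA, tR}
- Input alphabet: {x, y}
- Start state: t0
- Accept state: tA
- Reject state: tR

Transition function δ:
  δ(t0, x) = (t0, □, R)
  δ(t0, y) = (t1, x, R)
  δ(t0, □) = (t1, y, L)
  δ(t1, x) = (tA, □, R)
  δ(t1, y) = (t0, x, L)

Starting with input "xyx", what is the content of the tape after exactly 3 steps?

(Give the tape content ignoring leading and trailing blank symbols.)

Execution trace:
Initial: [t0]xyx
Step 1: δ(t0, x) = (t0, □, R) → □[t0]yx
Step 2: δ(t0, y) = (t1, x, R) → □x[t1]x
Step 3: δ(t1, x) = (tA, □, R) → □x□[tA]□

The machine reaches the accept state tA and halts.

After 3 steps, the tape (ignoring leading/trailing blanks) is: x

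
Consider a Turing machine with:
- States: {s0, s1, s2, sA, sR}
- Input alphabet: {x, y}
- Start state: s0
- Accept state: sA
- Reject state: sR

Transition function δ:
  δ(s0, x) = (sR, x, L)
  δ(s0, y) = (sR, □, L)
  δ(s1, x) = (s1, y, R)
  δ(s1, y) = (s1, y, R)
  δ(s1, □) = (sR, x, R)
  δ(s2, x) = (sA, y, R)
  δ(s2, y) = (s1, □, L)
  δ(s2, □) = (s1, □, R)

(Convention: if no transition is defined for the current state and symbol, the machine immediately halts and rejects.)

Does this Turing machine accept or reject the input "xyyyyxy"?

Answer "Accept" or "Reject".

Execution trace:
Initial: [s0]xyyyyxy
Step 1: δ(s0, x) = (sR, x, L) → [sR]□xyyyyxy

The machine reaches the reject state sR and halts.

Answer: Reject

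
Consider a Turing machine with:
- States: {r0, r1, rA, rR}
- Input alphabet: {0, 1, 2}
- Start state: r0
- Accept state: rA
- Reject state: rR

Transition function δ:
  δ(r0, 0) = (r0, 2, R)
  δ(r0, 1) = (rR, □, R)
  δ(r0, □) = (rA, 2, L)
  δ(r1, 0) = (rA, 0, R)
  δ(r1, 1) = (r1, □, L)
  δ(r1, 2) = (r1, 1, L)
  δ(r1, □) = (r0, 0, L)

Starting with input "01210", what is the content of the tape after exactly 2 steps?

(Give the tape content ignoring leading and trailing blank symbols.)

Execution trace:
Initial: [r0]01210
Step 1: δ(r0, 0) = (r0, 2, R) → 2[r0]1210
Step 2: δ(r0, 1) = (rR, □, R) → 2□[rR]210

The machine reaches the reject state rR and halts.

After 2 steps, the tape (ignoring leading/trailing blanks) is: 2□210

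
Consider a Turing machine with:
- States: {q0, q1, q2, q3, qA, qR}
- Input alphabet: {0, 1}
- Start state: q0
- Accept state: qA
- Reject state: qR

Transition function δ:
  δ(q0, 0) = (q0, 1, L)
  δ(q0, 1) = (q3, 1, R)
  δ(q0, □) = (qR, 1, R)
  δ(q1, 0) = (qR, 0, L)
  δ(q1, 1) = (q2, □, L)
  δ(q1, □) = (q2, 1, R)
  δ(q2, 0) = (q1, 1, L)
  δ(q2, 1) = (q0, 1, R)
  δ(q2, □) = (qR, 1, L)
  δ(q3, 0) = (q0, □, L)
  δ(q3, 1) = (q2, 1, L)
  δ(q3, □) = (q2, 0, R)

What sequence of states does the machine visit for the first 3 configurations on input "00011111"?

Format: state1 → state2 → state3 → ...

Execution trace:
Initial: [q0]00011111
Step 1: δ(q0, 0) = (q0, 1, L) → [q0]□10011111
Step 2: δ(q0, □) = (qR, 1, R) → 1[qR]10011111

The machine reaches the reject state qR and halts.

State sequence: q0 → q0 → qR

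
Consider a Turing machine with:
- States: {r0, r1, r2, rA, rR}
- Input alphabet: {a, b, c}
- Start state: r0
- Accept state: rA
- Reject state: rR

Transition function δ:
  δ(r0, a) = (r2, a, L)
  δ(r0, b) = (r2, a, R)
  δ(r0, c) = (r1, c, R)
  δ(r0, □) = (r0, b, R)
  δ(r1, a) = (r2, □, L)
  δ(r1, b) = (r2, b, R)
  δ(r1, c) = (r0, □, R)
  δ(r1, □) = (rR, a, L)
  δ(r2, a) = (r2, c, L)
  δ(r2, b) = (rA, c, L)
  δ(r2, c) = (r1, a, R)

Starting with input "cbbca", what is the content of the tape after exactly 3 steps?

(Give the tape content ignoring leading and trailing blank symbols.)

Execution trace:
Initial: [r0]cbbca
Step 1: δ(r0, c) = (r1, c, R) → c[r1]bbca
Step 2: δ(r1, b) = (r2, b, R) → cb[r2]bca
Step 3: δ(r2, b) = (rA, c, L) → c[rA]bcca

The machine reaches the accept state rA and halts.

After 3 steps, the tape (ignoring leading/trailing blanks) is: cbcca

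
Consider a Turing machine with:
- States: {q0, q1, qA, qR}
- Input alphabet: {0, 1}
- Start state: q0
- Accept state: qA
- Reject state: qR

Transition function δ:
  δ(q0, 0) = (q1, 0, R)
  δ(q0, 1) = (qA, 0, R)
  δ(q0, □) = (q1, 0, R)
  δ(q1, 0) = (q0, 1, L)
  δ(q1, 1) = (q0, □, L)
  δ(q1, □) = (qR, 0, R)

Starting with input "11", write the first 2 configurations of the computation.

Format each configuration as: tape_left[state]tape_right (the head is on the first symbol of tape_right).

Transitions applied:
Step 1: δ(q0, 1) = (qA, 0, R)

The first 2 configurations are:
[q0]11 ⊢ 0[qA]1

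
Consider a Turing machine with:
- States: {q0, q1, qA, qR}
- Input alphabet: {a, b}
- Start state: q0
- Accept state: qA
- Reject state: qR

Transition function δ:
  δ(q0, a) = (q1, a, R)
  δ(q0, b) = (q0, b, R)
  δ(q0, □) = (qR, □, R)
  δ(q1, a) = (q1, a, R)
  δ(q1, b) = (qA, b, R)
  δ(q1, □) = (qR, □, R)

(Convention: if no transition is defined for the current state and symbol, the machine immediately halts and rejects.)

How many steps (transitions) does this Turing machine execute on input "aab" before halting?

Execution trace:
Initial: [q0]aab
Step 1: δ(q0, a) = (q1, a, R) → a[q1]ab
Step 2: δ(q1, a) = (q1, a, R) → aa[q1]b
Step 3: δ(q1, b) = (qA, b, R) → aab[qA]□

The machine reaches the accept state qA and halts.

The machine executed 3 steps before halting.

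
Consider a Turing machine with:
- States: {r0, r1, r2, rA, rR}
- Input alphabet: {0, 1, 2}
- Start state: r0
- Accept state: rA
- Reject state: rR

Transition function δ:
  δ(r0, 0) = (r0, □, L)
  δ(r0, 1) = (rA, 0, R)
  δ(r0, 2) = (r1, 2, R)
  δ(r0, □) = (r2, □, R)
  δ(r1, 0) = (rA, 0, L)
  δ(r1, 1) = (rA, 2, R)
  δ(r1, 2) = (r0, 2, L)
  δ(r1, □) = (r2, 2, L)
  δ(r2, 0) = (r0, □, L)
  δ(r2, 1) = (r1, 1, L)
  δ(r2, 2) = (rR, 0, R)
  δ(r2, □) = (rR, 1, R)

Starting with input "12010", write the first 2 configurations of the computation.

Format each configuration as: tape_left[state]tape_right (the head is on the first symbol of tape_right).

Transitions applied:
Step 1: δ(r0, 1) = (rA, 0, R)

The first 2 configurations are:
[r0]12010 ⊢ 0[rA]2010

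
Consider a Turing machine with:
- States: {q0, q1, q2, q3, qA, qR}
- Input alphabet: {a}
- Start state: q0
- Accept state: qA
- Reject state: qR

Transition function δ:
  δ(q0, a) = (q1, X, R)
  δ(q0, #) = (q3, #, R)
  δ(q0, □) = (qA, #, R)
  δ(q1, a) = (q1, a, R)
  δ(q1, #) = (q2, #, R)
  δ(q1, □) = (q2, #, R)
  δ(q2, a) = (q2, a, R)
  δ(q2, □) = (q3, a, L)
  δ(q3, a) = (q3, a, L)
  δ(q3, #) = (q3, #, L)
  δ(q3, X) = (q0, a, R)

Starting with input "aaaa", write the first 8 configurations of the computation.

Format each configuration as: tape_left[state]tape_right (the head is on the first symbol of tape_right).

Transitions applied:
Step 1: δ(q0, a) = (q1, X, R)
Step 2: δ(q1, a) = (q1, a, R)
Step 3: δ(q1, a) = (q1, a, R)
Step 4: δ(q1, a) = (q1, a, R)
Step 5: δ(q1, □) = (q2, #, R)
Step 6: δ(q2, □) = (q3, a, L)
Step 7: δ(q3, #) = (q3, #, L)

The first 8 configurations are:
[q0]aaaa ⊢ X[q1]aaa ⊢ Xa[q1]aa ⊢ Xaa[q1]a ⊢ Xaaa[q1]□ ⊢ Xaaa#[q2]□ ⊢ Xaaa[q3]#a ⊢ Xaa[q3]a#a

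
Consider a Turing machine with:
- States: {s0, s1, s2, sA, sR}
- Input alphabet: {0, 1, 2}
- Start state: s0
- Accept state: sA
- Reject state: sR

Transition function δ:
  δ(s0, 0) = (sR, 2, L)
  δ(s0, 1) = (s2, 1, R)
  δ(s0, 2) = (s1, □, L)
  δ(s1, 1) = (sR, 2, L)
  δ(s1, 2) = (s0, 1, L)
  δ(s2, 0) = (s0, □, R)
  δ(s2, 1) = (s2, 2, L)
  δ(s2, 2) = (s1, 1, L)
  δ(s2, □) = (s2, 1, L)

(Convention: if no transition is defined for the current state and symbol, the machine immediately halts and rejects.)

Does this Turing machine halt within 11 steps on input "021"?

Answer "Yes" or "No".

Execution trace:
Initial: [s0]021
Step 1: δ(s0, 0) = (sR, 2, L) → [sR]□221

The machine reaches the reject state sR and halts.
The machine halted after 1 step (within the 11-step bound).

Answer: Yes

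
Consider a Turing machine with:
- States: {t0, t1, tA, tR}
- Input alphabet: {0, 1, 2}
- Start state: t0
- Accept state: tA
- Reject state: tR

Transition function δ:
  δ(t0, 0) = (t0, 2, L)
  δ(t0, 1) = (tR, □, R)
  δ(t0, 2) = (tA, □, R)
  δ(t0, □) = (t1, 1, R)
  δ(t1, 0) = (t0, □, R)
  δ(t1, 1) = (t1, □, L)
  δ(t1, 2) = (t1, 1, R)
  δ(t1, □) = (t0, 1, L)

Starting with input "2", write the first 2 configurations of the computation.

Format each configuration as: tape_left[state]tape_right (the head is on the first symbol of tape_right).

Transitions applied:
Step 1: δ(t0, 2) = (tA, □, R)

The first 2 configurations are:
[t0]2 ⊢ □[tA]□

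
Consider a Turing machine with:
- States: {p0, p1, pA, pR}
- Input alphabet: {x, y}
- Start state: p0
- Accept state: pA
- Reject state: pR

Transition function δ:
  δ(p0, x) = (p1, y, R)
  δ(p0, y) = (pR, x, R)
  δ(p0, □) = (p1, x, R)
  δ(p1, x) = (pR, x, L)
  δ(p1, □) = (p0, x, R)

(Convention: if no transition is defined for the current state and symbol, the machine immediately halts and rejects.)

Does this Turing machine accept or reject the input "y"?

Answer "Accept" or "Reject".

Execution trace:
Initial: [p0]y
Step 1: δ(p0, y) = (pR, x, R) → x[pR]□

The machine reaches the reject state pR and halts.

Answer: Reject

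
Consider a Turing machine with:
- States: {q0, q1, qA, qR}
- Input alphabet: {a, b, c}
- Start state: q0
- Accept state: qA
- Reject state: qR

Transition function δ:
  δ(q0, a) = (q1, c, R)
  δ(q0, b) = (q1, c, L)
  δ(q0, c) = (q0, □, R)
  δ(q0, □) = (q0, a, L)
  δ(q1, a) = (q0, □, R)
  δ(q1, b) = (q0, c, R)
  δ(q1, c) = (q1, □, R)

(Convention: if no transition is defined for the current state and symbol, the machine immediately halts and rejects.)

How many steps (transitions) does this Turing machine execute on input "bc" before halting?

Execution trace:
Initial: [q0]bc
Step 1: δ(q0, b) = (q1, c, L) → [q1]□cc

No transition is defined for δ(q1, □). By convention the machine halts and rejects.

The machine executed 1 step before halting.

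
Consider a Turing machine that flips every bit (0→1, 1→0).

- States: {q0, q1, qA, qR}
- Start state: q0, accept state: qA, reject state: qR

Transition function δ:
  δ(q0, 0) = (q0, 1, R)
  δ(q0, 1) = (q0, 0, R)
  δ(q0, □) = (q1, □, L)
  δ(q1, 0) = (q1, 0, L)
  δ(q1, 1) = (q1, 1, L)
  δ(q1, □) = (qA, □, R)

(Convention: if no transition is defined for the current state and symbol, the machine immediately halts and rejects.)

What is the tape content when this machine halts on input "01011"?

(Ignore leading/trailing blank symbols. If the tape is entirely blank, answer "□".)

Execution trace:
Initial: [q0]01011
Step 1: δ(q0, 0) = (q0, 1, R) → 1[q0]1011
Step 2: δ(q0, 1) = (q0, 0, R) → 10[q0]011
Step 3: δ(q0, 0) = (q0, 1, R) → 101[q0]11
Step 4: δ(q0, 1) = (q0, 0, R) → 1010[q0]1
Step 5: δ(q0, 1) = (q0, 0, R) → 10100[q0]□
Step 6: δ(q0, □) = (q1, □, L) → 1010[q1]0□
Step 7: δ(q1, 0) = (q1, 0, L) → 101[q1]00□
Step 8: δ(q1, 0) = (q1, 0, L) → 10[q1]100□
Step 9: δ(q1, 1) = (q1, 1, L) → 1[q1]0100□
Step 10: δ(q1, 0) = (q1, 0, L) → [q1]10100□
Step 11: δ(q1, 1) = (q1, 1, L) → [q1]□10100□
Step 12: δ(q1, □) = (qA, □, R) → □[qA]10100□

The machine reaches the accept state qA and halts.

Final tape (ignoring leading/trailing blanks): 10100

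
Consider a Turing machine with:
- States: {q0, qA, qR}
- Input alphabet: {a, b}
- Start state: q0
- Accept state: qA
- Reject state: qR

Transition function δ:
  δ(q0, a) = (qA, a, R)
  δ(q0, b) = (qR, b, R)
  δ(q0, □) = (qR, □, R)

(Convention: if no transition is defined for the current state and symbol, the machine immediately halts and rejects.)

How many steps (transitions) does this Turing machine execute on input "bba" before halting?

Execution trace:
Initial: [q0]bba
Step 1: δ(q0, b) = (qR, b, R) → b[qR]ba

The machine reaches the reject state qR and halts.

The machine executed 1 step before halting.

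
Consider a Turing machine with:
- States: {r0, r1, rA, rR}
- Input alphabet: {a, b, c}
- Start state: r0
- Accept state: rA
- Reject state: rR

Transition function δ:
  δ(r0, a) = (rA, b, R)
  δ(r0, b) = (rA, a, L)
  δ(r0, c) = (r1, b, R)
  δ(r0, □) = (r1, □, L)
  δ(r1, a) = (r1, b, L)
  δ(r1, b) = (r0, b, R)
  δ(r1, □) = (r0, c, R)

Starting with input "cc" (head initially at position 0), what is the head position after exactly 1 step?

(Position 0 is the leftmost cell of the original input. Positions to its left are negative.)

Execution trace (head position shown):
Step 0: [r0]cc  (head at position 0)
Step 1: move right → b[r1]c  (head at position 1)

After 1 step, the head is at position 1.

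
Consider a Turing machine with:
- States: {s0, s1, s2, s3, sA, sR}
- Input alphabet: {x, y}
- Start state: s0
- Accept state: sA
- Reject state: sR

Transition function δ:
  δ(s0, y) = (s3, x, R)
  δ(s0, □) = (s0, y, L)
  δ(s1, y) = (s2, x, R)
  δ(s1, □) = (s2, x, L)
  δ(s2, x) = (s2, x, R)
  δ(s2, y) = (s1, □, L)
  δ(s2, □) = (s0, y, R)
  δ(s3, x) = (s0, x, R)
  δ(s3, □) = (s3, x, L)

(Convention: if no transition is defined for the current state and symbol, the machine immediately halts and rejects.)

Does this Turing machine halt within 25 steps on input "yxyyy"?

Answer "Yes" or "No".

Execution trace:
Initial: [s0]yxyyy
Step 1: δ(s0, y) = (s3, x, R) → x[s3]xyyy
Step 2: δ(s3, x) = (s0, x, R) → xx[s0]yyy
Step 3: δ(s0, y) = (s3, x, R) → xxx[s3]yy

No transition is defined for δ(s3, y). By convention the machine halts and rejects.
The machine halted after 3 steps (within the 25-step bound).

Answer: Yes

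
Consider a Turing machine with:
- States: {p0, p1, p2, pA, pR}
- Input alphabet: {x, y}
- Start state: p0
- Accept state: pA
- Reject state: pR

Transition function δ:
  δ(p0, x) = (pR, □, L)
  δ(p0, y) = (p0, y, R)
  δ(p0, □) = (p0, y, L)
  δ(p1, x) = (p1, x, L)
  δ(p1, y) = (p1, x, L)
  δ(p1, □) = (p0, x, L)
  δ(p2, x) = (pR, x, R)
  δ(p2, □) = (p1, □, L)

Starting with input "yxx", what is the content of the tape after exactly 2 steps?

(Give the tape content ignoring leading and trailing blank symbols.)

Execution trace:
Initial: [p0]yxx
Step 1: δ(p0, y) = (p0, y, R) → y[p0]xx
Step 2: δ(p0, x) = (pR, □, L) → [pR]y□x

The machine reaches the reject state pR and halts.

After 2 steps, the tape (ignoring leading/trailing blanks) is: y□x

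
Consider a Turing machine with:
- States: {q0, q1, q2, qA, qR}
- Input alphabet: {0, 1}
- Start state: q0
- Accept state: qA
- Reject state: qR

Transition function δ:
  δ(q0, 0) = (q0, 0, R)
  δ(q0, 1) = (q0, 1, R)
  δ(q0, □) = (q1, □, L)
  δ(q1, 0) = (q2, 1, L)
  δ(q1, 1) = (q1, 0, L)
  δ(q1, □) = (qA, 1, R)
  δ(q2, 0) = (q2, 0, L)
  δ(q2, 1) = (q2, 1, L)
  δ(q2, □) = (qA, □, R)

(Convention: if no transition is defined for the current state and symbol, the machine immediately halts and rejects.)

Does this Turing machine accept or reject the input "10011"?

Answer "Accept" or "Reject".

Execution trace:
Initial: [q0]10011
Step 1: δ(q0, 1) = (q0, 1, R) → 1[q0]0011
Step 2: δ(q0, 0) = (q0, 0, R) → 10[q0]011
Step 3: δ(q0, 0) = (q0, 0, R) → 100[q0]11
Step 4: δ(q0, 1) = (q0, 1, R) → 1001[q0]1
Step 5: δ(q0, 1) = (q0, 1, R) → 10011[q0]□
Step 6: δ(q0, □) = (q1, □, L) → 1001[q1]1□
Step 7: δ(q1, 1) = (q1, 0, L) → 100[q1]10□
Step 8: δ(q1, 1) = (q1, 0, L) → 10[q1]000□
Step 9: δ(q1, 0) = (q2, 1, L) → 1[q2]0100□
Step 10: δ(q2, 0) = (q2, 0, L) → [q2]10100□
Step 11: δ(q2, 1) = (q2, 1, L) → [q2]□10100□
Step 12: δ(q2, □) = (qA, □, R) → □[qA]10100□

The machine reaches the accept state qA and halts.

Answer: Accept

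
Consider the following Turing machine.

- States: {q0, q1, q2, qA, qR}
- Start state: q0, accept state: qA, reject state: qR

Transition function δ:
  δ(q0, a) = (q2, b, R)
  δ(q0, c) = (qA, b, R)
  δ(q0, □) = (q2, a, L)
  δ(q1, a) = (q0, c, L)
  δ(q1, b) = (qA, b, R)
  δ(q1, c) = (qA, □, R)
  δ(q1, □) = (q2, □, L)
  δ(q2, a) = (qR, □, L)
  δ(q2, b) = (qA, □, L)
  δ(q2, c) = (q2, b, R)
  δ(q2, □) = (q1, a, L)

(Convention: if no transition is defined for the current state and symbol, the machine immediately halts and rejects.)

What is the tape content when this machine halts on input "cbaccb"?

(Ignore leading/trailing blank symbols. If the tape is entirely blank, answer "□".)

Execution trace:
Initial: [q0]cbaccb
Step 1: δ(q0, c) = (qA, b, R) → b[qA]baccb

The machine reaches the accept state qA and halts.

Final tape (ignoring leading/trailing blanks): bbaccb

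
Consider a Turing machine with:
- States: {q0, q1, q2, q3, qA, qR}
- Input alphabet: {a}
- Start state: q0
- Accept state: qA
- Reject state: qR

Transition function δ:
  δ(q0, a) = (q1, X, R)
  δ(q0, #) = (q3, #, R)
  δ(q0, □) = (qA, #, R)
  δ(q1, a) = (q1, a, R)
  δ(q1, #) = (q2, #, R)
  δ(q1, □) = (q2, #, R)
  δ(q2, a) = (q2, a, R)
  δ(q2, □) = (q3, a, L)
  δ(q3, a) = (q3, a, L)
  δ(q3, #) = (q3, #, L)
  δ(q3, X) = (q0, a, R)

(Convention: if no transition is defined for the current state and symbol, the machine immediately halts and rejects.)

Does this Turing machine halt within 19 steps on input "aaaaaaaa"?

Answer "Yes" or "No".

Execution trace:
Initial: [q0]aaaaaaaa
Step 1: δ(q0, a) = (q1, X, R) → X[q1]aaaaaaa
Step 2: δ(q1, a) = (q1, a, R) → Xa[q1]aaaaaa
Step 3: δ(q1, a) = (q1, a, R) → Xaa[q1]aaaaa
Step 4: δ(q1, a) = (q1, a, R) → Xaaa[q1]aaaa
Step 5: δ(q1, a) = (q1, a, R) → Xaaaa[q1]aaa
Step 6: δ(q1, a) = (q1, a, R) → Xaaaaa[q1]aa
Step 7: δ(q1, a) = (q1, a, R) → Xaaaaaa[q1]a
Step 8: δ(q1, a) = (q1, a, R) → Xaaaaaaa[q1]□
Step 9: δ(q1, □) = (q2, #, R) → Xaaaaaaa#[q2]□
Step 10: δ(q2, □) = (q3, a, L) → Xaaaaaaa[q3]#a
Step 11: δ(q3, #) = (q3, #, L) → Xaaaaaa[q3]a#a
Step 12: δ(q3, a) = (q3, a, L) → Xaaaaa[q3]aa#a
Step 13: δ(q3, a) = (q3, a, L) → Xaaaa[q3]aaa#a
Step 14: δ(q3, a) = (q3, a, L) → Xaaa[q3]aaaa#a
Step 15: δ(q3, a) = (q3, a, L) → Xaa[q3]aaaaa#a
Step 16: δ(q3, a) = (q3, a, L) → Xa[q3]aaaaaa#a
Step 17: δ(q3, a) = (q3, a, L) → X[q3]aaaaaaa#a
Step 18: δ(q3, a) = (q3, a, L) → [q3]Xaaaaaaa#a
Step 19: δ(q3, X) = (q0, a, R) → a[q0]aaaaaaa#a

The machine has not reached a halting state after 19 steps.
The machine did not halt within the 19-step bound.

Answer: No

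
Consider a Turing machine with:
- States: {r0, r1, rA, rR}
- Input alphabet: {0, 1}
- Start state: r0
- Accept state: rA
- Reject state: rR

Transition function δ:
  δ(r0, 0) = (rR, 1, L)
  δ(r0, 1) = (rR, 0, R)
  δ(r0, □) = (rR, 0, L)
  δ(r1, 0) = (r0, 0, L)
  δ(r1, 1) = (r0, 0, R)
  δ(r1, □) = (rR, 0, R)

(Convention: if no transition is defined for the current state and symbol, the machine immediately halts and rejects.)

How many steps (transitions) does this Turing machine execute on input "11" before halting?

Execution trace:
Initial: [r0]11
Step 1: δ(r0, 1) = (rR, 0, R) → 0[rR]1

The machine reaches the reject state rR and halts.

The machine executed 1 step before halting.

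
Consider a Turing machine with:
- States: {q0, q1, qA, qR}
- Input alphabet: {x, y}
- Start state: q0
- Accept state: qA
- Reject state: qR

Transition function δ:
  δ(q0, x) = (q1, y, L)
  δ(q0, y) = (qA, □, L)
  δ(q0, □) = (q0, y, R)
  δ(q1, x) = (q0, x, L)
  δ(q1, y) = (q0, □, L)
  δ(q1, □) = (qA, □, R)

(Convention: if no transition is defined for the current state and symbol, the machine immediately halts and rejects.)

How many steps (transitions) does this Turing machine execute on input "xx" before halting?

Execution trace:
Initial: [q0]xx
Step 1: δ(q0, x) = (q1, y, L) → [q1]□yx
Step 2: δ(q1, □) = (qA, □, R) → □[qA]yx

The machine reaches the accept state qA and halts.

The machine executed 2 steps before halting.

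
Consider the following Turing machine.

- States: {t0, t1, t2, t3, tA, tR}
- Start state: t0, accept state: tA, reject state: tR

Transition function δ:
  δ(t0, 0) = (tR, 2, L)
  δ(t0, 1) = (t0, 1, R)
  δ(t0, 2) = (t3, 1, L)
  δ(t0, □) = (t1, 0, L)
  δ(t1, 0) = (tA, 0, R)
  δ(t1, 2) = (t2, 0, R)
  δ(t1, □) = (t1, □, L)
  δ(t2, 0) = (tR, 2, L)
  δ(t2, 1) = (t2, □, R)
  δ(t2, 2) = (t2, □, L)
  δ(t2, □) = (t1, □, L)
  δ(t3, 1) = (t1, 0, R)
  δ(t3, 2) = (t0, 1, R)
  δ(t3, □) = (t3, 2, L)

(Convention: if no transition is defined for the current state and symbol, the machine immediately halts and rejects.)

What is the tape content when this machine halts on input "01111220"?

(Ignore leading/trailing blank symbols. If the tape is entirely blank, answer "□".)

Execution trace:
Initial: [t0]01111220
Step 1: δ(t0, 0) = (tR, 2, L) → [tR]□21111220

The machine reaches the reject state tR and halts.

Final tape (ignoring leading/trailing blanks): 21111220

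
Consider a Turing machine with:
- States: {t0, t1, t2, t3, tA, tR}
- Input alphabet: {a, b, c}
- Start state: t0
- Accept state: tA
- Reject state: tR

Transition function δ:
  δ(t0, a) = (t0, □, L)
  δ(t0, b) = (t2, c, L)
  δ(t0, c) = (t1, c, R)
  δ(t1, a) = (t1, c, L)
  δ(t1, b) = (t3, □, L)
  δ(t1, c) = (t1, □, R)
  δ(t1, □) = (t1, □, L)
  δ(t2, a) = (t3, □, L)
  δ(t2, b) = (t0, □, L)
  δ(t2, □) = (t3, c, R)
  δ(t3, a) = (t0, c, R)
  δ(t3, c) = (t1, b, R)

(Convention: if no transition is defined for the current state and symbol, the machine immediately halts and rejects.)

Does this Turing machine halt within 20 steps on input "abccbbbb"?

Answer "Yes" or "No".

Execution trace:
Initial: [t0]abccbbbb
Step 1: δ(t0, a) = (t0, □, L) → [t0]□□bccbbbb

No transition is defined for δ(t0, □). By convention the machine halts and rejects.
The machine halted after 1 step (within the 20-step bound).

Answer: Yes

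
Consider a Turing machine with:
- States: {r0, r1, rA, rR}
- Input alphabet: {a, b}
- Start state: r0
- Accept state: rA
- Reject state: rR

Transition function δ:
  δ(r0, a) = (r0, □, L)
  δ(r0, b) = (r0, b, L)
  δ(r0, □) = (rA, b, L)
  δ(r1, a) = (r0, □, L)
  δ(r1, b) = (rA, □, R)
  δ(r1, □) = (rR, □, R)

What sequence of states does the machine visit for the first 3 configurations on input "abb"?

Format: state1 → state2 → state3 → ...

Execution trace:
Initial: [r0]abb
Step 1: δ(r0, a) = (r0, □, L) → [r0]□□bb
Step 2: δ(r0, □) = (rA, b, L) → [rA]□b□bb

The machine reaches the accept state rA and halts.

State sequence: r0 → r0 → rA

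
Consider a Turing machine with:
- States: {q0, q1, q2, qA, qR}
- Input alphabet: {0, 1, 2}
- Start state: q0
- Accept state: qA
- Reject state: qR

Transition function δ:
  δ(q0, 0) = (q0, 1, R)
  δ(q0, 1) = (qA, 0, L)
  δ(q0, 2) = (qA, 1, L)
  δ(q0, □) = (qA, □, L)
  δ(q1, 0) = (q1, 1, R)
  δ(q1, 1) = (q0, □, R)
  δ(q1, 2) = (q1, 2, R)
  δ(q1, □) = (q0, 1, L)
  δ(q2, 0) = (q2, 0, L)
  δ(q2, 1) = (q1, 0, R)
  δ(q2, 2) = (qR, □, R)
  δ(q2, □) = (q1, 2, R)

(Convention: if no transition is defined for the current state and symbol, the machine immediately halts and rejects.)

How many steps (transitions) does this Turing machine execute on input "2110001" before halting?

Execution trace:
Initial: [q0]2110001
Step 1: δ(q0, 2) = (qA, 1, L) → [qA]□1110001

The machine reaches the accept state qA and halts.

The machine executed 1 step before halting.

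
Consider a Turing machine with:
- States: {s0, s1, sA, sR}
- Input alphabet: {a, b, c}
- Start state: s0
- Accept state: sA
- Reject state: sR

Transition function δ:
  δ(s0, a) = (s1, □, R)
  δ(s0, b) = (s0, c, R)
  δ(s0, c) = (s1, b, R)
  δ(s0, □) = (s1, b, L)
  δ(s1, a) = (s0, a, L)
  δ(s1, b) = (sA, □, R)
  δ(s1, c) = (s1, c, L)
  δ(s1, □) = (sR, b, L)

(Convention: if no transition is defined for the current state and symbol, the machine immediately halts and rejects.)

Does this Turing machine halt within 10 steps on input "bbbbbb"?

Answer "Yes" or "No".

Execution trace:
Initial: [s0]bbbbbb
Step 1: δ(s0, b) = (s0, c, R) → c[s0]bbbbb
Step 2: δ(s0, b) = (s0, c, R) → cc[s0]bbbb
Step 3: δ(s0, b) = (s0, c, R) → ccc[s0]bbb
Step 4: δ(s0, b) = (s0, c, R) → cccc[s0]bb
Step 5: δ(s0, b) = (s0, c, R) → ccccc[s0]b
Step 6: δ(s0, b) = (s0, c, R) → cccccc[s0]□
Step 7: δ(s0, □) = (s1, b, L) → ccccc[s1]cb
Step 8: δ(s1, c) = (s1, c, L) → cccc[s1]ccb
Step 9: δ(s1, c) = (s1, c, L) → ccc[s1]cccb
Step 10: δ(s1, c) = (s1, c, L) → cc[s1]ccccb

The machine has not reached a halting state after 10 steps.
The machine did not halt within the 10-step bound.

Answer: No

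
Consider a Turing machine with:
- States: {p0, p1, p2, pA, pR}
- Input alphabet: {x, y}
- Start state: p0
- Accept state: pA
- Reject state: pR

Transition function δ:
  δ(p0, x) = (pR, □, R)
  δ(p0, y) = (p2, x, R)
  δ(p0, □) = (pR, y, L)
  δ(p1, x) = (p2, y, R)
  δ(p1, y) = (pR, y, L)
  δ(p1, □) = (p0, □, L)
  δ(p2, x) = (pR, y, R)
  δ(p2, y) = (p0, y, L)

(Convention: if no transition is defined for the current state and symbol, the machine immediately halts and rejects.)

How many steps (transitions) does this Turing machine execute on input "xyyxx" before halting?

Execution trace:
Initial: [p0]xyyxx
Step 1: δ(p0, x) = (pR, □, R) → □[pR]yyxx

The machine reaches the reject state pR and halts.

The machine executed 1 step before halting.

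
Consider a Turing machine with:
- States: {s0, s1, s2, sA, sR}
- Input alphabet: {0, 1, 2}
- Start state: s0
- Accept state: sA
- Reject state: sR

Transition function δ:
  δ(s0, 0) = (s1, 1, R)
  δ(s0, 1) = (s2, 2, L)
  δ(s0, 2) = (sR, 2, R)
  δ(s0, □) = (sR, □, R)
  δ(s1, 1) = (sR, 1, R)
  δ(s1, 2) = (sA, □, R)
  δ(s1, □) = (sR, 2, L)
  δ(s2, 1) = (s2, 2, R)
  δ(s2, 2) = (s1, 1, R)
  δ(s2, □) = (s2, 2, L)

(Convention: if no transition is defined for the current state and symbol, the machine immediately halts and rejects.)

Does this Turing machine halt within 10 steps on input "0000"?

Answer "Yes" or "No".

Execution trace:
Initial: [s0]0000
Step 1: δ(s0, 0) = (s1, 1, R) → 1[s1]000

No transition is defined for δ(s1, 0). By convention the machine halts and rejects.
The machine halted after 1 step (within the 10-step bound).

Answer: Yes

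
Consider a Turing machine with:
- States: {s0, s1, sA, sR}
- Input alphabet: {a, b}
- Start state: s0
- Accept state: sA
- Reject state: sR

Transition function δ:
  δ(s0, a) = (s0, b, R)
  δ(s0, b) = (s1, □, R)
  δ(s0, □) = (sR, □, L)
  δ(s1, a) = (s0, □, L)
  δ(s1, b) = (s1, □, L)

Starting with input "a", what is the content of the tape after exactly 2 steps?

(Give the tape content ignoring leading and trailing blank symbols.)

Execution trace:
Initial: [s0]a
Step 1: δ(s0, a) = (s0, b, R) → b[s0]□
Step 2: δ(s0, □) = (sR, □, L) → [sR]b□

The machine reaches the reject state sR and halts.

After 2 steps, the tape (ignoring leading/trailing blanks) is: b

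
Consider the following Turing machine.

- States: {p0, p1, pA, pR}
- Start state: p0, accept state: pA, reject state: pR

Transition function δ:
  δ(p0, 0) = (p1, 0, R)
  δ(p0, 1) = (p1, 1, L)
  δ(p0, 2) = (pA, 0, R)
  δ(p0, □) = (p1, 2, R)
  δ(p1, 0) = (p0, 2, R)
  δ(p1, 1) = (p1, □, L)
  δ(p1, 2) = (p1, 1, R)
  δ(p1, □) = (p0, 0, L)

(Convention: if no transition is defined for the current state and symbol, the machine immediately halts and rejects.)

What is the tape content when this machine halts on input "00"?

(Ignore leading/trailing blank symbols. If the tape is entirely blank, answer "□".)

Execution trace:
Initial: [p0]00
Step 1: δ(p0, 0) = (p1, 0, R) → 0[p1]0
Step 2: δ(p1, 0) = (p0, 2, R) → 02[p0]□
Step 3: δ(p0, □) = (p1, 2, R) → 022[p1]□
Step 4: δ(p1, □) = (p0, 0, L) → 02[p0]20
Step 5: δ(p0, 2) = (pA, 0, R) → 020[pA]0

The machine reaches the accept state pA and halts.

Final tape (ignoring leading/trailing blanks): 0200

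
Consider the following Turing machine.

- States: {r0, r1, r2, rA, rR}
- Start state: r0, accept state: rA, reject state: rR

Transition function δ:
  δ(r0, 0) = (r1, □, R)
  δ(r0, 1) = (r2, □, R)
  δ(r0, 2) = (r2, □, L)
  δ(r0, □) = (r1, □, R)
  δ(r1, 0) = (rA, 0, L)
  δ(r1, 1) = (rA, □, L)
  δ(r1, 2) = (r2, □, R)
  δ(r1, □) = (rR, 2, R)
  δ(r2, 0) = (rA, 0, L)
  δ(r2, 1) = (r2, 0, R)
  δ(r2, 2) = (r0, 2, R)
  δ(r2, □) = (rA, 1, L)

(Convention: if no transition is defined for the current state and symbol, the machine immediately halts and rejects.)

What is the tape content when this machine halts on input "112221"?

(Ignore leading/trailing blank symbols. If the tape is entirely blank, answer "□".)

Execution trace:
Initial: [r0]112221
Step 1: δ(r0, 1) = (r2, □, R) → □[r2]12221
Step 2: δ(r2, 1) = (r2, 0, R) → □0[r2]2221
Step 3: δ(r2, 2) = (r0, 2, R) → □02[r0]221
Step 4: δ(r0, 2) = (r2, □, L) → □0[r2]2□21
Step 5: δ(r2, 2) = (r0, 2, R) → □02[r0]□21
Step 6: δ(r0, □) = (r1, □, R) → □02□[r1]21
Step 7: δ(r1, 2) = (r2, □, R) → □02□□[r2]1
Step 8: δ(r2, 1) = (r2, 0, R) → □02□□0[r2]□
Step 9: δ(r2, □) = (rA, 1, L) → □02□□[rA]01

The machine reaches the accept state rA and halts.

Final tape (ignoring leading/trailing blanks): 02□□01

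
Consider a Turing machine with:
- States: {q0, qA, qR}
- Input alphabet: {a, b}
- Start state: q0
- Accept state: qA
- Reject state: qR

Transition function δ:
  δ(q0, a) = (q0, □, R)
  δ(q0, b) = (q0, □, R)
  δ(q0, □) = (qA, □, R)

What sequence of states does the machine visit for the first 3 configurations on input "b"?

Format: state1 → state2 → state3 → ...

Execution trace:
Initial: [q0]b
Step 1: δ(q0, b) = (q0, □, R) → □[q0]□
Step 2: δ(q0, □) = (qA, □, R) → □□[qA]□

The machine reaches the accept state qA and halts.

State sequence: q0 → q0 → qA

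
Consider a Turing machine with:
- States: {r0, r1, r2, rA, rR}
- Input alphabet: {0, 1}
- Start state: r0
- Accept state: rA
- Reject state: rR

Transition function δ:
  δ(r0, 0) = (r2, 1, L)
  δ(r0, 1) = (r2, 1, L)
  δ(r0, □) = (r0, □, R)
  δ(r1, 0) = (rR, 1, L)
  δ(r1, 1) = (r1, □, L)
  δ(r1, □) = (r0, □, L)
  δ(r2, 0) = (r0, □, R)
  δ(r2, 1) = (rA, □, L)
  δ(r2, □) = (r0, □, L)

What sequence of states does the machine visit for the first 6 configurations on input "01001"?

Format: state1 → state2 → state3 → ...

Execution trace:
Initial: [r0]01001
Step 1: δ(r0, 0) = (r2, 1, L) → [r2]□11001
Step 2: δ(r2, □) = (r0, □, L) → [r0]□□11001
Step 3: δ(r0, □) = (r0, □, R) → □[r0]□11001
Step 4: δ(r0, □) = (r0, □, R) → □□[r0]11001
Step 5: δ(r0, 1) = (r2, 1, L) → □[r2]□11001

State sequence: r0 → r2 → r0 → r0 → r0 → r2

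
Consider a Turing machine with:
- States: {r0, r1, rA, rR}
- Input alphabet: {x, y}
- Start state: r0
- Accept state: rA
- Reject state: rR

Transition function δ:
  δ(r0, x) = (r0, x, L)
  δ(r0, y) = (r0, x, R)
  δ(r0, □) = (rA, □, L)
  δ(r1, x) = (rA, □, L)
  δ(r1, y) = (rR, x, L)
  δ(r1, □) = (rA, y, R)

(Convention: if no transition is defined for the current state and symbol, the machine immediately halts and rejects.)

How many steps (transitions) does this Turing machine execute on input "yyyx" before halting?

Execution trace:
Initial: [r0]yyyx
Step 1: δ(r0, y) = (r0, x, R) → x[r0]yyx
Step 2: δ(r0, y) = (r0, x, R) → xx[r0]yx
Step 3: δ(r0, y) = (r0, x, R) → xxx[r0]x
Step 4: δ(r0, x) = (r0, x, L) → xx[r0]xx
Step 5: δ(r0, x) = (r0, x, L) → x[r0]xxx
Step 6: δ(r0, x) = (r0, x, L) → [r0]xxxx
Step 7: δ(r0, x) = (r0, x, L) → [r0]□xxxx
Step 8: δ(r0, □) = (rA, □, L) → [rA]□□xxxx

The machine reaches the accept state rA and halts.

The machine executed 8 steps before halting.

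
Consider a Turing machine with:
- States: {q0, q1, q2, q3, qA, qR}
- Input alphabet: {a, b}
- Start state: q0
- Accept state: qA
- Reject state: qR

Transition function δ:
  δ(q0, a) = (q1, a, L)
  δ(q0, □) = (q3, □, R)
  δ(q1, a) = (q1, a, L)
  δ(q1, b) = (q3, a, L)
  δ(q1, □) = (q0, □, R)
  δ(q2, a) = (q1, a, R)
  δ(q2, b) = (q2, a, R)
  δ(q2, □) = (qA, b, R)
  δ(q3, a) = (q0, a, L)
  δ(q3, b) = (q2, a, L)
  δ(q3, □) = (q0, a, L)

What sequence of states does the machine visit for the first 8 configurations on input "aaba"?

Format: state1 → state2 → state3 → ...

Execution trace:
Initial: [q0]aaba
Step 1: δ(q0, a) = (q1, a, L) → [q1]□aaba
Step 2: δ(q1, □) = (q0, □, R) → □[q0]aaba
Step 3: δ(q0, a) = (q1, a, L) → [q1]□aaba
Step 4: δ(q1, □) = (q0, □, R) → □[q0]aaba
Step 5: δ(q0, a) = (q1, a, L) → [q1]□aaba
Step 6: δ(q1, □) = (q0, □, R) → □[q0]aaba
Step 7: δ(q0, a) = (q1, a, L) → [q1]□aaba

State sequence: q0 → q1 → q0 → q1 → q0 → q1 → q0 → q1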